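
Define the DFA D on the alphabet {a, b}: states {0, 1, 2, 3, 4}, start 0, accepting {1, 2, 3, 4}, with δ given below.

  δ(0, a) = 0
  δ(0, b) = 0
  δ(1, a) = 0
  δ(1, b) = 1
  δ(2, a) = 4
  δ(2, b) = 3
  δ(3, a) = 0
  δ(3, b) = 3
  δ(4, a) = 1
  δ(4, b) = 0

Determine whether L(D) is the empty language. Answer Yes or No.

Yes

The states reachable from the start state are {0}.
None of the accepting states {1, 2, 3, 4} is reachable, so no string is accepted and L(D) = ∅.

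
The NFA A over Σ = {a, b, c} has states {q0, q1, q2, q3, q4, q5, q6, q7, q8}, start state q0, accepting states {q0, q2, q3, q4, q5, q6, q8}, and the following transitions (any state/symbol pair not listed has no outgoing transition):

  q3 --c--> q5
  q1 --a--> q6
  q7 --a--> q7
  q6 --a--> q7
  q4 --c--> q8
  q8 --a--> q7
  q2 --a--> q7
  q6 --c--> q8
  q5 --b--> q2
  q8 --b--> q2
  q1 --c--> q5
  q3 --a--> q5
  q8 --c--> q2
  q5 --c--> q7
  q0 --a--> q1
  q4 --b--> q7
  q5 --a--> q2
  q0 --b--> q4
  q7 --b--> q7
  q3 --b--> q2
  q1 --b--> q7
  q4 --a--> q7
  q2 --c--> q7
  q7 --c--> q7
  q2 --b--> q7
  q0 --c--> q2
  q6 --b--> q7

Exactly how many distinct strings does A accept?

The useful subgraph on states {q0, q1, q2, q4, q5, q6, q8} is acyclic, so L(A) is finite; the longest accepting path visits 5 useful states, giving maximum string length 4.
Counting accepting paths from q0 by length: 1 of length 0, 2 of length 1, 3 of length 2, 5 of length 3, 2 of length 4. Total 13.

13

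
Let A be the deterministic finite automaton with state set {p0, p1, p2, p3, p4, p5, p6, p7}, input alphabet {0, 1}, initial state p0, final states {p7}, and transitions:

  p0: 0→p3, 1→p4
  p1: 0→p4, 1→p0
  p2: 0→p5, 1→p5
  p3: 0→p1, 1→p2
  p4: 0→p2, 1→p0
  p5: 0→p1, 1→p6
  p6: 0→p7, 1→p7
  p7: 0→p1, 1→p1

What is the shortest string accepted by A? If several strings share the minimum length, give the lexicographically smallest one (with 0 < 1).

A breadth-first search from p0 reaches an accepting state first via the path p0 → p3 → p2 → p5 → p6 → p7 on input 01010.
No string of length < 5 is accepted (BFS exhausts all shorter strings without reaching an accepting state), and 01010 is the lexicographically least accepting string of length 5.

01010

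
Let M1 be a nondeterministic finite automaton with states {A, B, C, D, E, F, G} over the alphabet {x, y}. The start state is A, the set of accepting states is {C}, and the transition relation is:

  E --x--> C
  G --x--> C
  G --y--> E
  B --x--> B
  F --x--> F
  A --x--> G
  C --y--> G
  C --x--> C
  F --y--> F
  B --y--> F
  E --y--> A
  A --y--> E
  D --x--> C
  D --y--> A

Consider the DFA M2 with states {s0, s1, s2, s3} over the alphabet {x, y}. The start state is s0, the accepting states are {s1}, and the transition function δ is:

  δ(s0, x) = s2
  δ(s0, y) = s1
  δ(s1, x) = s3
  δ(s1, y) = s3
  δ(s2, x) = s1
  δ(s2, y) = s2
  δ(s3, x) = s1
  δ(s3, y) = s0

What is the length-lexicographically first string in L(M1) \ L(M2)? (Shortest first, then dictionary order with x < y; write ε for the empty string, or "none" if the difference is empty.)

The string yx is accepted by M1 but not by M2.
No shorter string lies in the difference, and yx is the lexicographically first length-2 string in L(M1) \ L(M2).

yx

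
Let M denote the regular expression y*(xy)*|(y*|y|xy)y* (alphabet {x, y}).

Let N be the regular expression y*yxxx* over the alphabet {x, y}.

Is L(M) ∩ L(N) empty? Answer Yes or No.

Yes

Converting the expression M to a DFA (subset construction, then merging equivalent states) gives the minimal DFA with states {m0, m1, m2, m3, m4, m5, m6, m7}, start state m0, accepting states {m0, m2, m4, m6, m7} and transitions m0: x→m1, y→m2; m1: x→m3, y→m4; m2: x→m5, y→m2; m3: x→m3, y→m3; m4: x→m5, y→m6; m5: x→m3, y→m7; m6: x→m3, y→m6; m7: x→m5, y→m3.
Converting the expression N to a DFA (subset construction, then merging equivalent states) gives the minimal DFA with states {n0, n1, n2, n3, n4}, start state n0, accepting states {n4} and transitions n0: x→n1, y→n2; n1: x→n1, y→n1; n2: x→n3, y→n2; n3: x→n4, y→n1; n4: x→n4, y→n1.
Exploring the product automaton M × N from the start pair (m0, n0), following both machines on each input symbol, reaches 10 state pairs: (m0, n0), (m1, n1), (m2, n2), (m3, n1), (m4, n1), (m5, n3), (m5, n1), (m6, n1), (m3, n4), (m7, n1).
M accepts in {m0, m2, m4, m6, m7} and N accepts in {n4}; no reachable pair has both components accepting, so no string drives both machines to acceptance simultaneously and L(M) ∩ L(N) = ∅.
So no string is accepted by both, and the intersection is empty.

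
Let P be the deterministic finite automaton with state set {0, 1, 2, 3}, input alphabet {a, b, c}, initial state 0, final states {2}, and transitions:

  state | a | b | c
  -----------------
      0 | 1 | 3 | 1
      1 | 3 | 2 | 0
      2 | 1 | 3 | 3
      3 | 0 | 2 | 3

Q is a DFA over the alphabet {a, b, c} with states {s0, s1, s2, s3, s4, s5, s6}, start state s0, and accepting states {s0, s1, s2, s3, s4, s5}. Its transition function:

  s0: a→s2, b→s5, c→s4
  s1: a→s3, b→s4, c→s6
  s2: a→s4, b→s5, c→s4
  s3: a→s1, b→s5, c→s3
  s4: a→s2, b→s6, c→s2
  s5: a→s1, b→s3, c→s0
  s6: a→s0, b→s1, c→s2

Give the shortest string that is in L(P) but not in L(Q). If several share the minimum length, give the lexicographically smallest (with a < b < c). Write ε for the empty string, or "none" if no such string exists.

cb

The string cb is accepted by P but not by Q.
No shorter string lies in the difference, and cb is the lexicographically first length-2 string in L(P) \ L(Q).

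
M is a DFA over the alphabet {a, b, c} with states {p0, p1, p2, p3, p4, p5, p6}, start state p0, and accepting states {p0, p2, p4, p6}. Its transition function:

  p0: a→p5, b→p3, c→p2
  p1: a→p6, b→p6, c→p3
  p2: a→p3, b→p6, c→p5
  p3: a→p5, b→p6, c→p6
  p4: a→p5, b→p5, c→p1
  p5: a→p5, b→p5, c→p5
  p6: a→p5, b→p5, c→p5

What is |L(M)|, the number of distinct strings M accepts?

7

The useful subgraph on states {p0, p2, p3, p6} is acyclic, so L(M) is finite; the longest accepting path visits 4 useful states, giving maximum string length 3.
Counting accepting paths from p0 by length: 1 of length 0, 1 of length 1, 3 of length 2, 2 of length 3. Total 7.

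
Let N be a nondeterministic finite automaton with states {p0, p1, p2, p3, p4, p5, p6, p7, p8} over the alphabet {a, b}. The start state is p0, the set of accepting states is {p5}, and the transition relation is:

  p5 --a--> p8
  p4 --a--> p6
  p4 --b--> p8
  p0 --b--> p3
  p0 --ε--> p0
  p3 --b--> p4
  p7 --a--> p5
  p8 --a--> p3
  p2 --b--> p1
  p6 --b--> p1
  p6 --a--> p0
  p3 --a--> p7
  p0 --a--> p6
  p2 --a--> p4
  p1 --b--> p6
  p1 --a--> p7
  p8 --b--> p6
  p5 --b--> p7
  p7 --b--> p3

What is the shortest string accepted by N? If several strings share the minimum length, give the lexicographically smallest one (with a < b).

A breadth-first search from p0 reaches an accepting state first via the path p0 → p3 → p7 → p5 on input baa.
No string of length < 3 is accepted (BFS exhausts all shorter strings without reaching an accepting state), and baa is the lexicographically least accepting string of length 3.

baa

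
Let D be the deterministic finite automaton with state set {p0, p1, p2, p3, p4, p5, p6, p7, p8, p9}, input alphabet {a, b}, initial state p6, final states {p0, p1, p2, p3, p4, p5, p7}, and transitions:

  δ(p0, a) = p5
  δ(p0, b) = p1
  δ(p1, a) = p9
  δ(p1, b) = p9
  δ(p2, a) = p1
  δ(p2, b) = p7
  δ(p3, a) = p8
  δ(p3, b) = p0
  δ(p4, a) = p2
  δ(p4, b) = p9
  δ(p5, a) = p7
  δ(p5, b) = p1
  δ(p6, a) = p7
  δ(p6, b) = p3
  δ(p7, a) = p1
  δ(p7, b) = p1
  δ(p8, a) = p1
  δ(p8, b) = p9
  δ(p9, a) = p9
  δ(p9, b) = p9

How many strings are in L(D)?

12

The useful subgraph on states {p0, p1, p3, p5, p6, p7, p8} is acyclic, so L(D) is finite; the longest accepting path visits 6 useful states, giving maximum string length 5.
Counting accepting paths from p6 by length: 2 of length 1, 3 of length 2, 3 of length 3, 2 of length 4, 2 of length 5. Total 12.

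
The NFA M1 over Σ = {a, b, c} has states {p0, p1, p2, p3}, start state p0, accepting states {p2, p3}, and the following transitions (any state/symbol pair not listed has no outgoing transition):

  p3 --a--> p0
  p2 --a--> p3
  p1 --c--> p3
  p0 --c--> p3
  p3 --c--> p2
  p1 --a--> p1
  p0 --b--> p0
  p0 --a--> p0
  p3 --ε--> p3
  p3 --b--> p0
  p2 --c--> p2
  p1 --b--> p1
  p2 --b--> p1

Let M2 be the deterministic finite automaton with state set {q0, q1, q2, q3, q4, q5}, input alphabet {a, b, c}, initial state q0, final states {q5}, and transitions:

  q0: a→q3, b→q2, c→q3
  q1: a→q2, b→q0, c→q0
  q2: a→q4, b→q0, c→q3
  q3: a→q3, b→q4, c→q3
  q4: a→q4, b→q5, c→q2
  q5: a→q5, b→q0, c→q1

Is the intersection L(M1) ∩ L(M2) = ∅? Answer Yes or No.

Exploring the product automaton M1 × M2 from the start pair (p0, q0), following both machines on each input symbol, reaches 15 state pairs: (p0, q0), (p0, q3), (p0, q2), (p3, q3), (p0, q4), (p2, q3), (p0, q5), (p3, q2), (p1, q4), (p3, q1), (p1, q5), (p2, q0), (p1, q0), (p1, q2), (p1, q3).
M1 accepts in {p2, p3} and M2 accepts in {q5}; no reachable pair has both components accepting, so no string drives both machines to acceptance simultaneously and L(M1) ∩ L(M2) = ∅.
So no string is accepted by both, and the intersection is empty.

Yes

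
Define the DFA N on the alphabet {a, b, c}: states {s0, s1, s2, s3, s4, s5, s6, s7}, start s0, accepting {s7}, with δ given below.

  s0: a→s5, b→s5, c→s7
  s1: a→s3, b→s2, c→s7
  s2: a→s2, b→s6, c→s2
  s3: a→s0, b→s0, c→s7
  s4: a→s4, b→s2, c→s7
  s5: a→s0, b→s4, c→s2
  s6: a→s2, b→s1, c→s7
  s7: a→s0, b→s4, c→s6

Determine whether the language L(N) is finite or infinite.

State s0 is reachable from the start and can reach an accepting state, and it lies on the cycle s0 → s5 → s0.
Traversing that cycle any number of times yields accepted strings of unbounded length, so the language is infinite.

infinite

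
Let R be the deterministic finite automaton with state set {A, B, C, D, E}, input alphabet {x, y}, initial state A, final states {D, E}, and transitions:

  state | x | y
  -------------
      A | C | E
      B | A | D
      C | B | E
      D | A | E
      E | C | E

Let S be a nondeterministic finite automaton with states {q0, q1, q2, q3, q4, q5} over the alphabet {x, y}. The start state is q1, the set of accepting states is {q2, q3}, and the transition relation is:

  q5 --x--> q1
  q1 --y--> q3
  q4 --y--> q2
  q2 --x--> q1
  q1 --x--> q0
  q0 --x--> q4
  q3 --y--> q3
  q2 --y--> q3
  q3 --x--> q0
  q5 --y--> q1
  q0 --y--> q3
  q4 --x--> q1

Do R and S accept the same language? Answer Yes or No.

Exploring the product automaton R × S from the start pair (A, q1), following both machines on each input symbol, reaches 5 state pairs: (A, q1), (C, q0), (E, q3), (B, q4), (D, q2).
R accepts in {D, E} and S accepts in {q2, q3}. In every reachable pair the two components are either both accepting — (E, q3), (D, q2) — or both non-accepting, so no string is accepted by exactly one of the machines: L(R) \ L(S) and L(S) \ L(R) are both empty.
Hence every string is accepted by R iff it is accepted by S, and the two languages coincide.

Yes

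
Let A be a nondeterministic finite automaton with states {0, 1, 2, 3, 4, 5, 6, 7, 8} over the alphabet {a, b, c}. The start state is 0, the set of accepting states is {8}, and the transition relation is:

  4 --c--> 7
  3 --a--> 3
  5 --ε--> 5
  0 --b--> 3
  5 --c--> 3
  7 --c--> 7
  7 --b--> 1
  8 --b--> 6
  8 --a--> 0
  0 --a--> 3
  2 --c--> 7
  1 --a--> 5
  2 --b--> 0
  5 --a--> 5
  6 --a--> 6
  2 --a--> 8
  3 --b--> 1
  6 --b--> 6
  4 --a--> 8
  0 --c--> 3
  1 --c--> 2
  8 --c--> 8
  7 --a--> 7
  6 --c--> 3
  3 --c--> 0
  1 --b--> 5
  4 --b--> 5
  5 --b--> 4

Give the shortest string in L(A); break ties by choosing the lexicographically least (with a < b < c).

A breadth-first search from 0 reaches an accepting state first via the path 0 → 3 → 1 → 2 → 8 on input abca.
No string of length < 4 is accepted (BFS exhausts all shorter strings without reaching an accepting state), and abca is the lexicographically least accepting string of length 4.

abca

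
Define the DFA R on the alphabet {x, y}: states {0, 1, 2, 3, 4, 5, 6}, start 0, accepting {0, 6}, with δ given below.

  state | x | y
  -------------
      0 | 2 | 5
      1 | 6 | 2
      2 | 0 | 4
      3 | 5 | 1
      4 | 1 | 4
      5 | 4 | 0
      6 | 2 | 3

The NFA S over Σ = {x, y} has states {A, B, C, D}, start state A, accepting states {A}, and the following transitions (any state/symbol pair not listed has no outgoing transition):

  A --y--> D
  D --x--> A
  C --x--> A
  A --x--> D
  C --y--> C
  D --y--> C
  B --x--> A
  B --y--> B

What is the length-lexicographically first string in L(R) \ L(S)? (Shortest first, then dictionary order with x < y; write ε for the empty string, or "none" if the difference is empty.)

The string yy is accepted by R but not by S.
No shorter string lies in the difference, and yy is the lexicographically first length-2 string in L(R) \ L(S).

yy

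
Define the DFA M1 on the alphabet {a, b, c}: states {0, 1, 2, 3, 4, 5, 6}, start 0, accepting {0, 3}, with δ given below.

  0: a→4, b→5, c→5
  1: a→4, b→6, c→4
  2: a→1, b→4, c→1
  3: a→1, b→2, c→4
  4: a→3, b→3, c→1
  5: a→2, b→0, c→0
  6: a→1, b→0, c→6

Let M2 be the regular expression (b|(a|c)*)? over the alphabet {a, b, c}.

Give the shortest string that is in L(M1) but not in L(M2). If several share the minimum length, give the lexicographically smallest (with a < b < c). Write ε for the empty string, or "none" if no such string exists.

ab

The string ab is accepted by M1 but not by M2.
No shorter string lies in the difference, and ab is the lexicographically first length-2 string in L(M1) \ L(M2).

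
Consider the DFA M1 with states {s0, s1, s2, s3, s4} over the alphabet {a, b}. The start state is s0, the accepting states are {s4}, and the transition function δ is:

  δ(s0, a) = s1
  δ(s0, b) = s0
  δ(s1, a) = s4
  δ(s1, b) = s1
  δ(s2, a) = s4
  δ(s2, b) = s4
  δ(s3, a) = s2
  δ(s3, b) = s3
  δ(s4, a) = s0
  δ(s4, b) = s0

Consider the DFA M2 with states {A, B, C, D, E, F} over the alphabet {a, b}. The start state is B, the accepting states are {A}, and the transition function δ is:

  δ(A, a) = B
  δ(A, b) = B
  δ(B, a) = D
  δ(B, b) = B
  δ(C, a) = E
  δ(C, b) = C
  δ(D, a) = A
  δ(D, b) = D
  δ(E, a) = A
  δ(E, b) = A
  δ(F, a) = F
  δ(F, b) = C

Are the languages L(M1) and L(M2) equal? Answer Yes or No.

Exploring the product automaton M1 × M2 from the start pair (s0, B), following both machines on each input symbol, reaches 3 state pairs: (s0, B), (s1, D), (s4, A).
M1 accepts in {s4} and M2 accepts in {A}. In every reachable pair the two components are either both accepting — (s4, A) — or both non-accepting, so no string is accepted by exactly one of the machines: L(M1) \ L(M2) and L(M2) \ L(M1) are both empty.
Hence every string is accepted by M1 iff it is accepted by M2, and the two languages coincide.

Yes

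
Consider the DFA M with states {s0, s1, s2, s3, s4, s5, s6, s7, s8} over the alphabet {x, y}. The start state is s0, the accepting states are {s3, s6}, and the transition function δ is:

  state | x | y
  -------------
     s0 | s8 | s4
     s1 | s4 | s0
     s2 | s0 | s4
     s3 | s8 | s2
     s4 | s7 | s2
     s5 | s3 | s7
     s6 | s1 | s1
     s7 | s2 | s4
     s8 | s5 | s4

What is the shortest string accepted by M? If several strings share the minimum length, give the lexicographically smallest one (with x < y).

A breadth-first search from s0 reaches an accepting state first via the path s0 → s8 → s5 → s3 on input xxx.
No string of length < 3 is accepted (BFS exhausts all shorter strings without reaching an accepting state), and xxx is the lexicographically least accepting string of length 3.

xxx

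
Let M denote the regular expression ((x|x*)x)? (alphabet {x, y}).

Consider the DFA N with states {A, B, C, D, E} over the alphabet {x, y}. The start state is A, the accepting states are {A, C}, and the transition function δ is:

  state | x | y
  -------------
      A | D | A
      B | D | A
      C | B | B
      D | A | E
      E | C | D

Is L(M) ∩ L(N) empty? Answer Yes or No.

The empty string ε is accepted by both M and N.
Hence L(M) ∩ L(N) ≠ ∅.

No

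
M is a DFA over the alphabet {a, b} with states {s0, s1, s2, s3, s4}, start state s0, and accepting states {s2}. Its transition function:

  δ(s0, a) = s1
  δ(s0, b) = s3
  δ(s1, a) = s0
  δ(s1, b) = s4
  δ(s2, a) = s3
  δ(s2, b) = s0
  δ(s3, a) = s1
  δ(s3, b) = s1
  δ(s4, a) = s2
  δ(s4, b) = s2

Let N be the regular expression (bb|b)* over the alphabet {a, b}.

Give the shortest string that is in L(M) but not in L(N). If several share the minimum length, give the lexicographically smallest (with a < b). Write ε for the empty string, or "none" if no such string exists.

aba

The string aba is accepted by M but not by N.
No shorter string lies in the difference, and aba is the lexicographically first length-3 string in L(M) \ L(N).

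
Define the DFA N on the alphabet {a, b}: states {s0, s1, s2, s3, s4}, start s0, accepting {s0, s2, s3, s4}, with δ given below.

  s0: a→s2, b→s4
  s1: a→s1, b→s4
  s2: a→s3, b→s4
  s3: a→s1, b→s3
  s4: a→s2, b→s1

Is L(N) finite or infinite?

infinite

State s1 is reachable from the start and can reach an accepting state, and it lies on the cycle s1 → s1.
Traversing that cycle any number of times yields accepted strings of unbounded length, so the language is infinite.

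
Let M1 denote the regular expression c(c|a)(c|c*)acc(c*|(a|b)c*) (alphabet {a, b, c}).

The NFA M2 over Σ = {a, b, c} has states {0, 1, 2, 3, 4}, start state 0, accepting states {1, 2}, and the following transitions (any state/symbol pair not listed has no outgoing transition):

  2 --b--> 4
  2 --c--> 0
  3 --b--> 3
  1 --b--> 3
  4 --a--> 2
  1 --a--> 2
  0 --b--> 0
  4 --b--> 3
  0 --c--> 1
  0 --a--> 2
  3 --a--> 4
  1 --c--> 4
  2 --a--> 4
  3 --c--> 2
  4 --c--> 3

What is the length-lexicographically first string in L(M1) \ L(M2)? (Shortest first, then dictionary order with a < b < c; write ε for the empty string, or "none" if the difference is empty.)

The string caacca is accepted by M1 but not by M2.
No shorter string lies in the difference, and caacca is the lexicographically first length-6 string in L(M1) \ L(M2).

caacca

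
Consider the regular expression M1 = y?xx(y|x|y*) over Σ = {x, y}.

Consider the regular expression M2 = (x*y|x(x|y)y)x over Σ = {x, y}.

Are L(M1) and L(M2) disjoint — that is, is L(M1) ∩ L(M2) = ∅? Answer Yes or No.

Converting the expression M1 to a DFA (subset construction, then merging equivalent states) gives the minimal DFA with states {r0, r1, r2, r3, r4, r5, r6}, start state r0, accepting states {r3, r5, r6} and transitions r0: x→r1, y→r2; r1: x→r3, y→r4; r2: x→r1, y→r4; r3: x→r5, y→r6; r4: x→r4, y→r4; r5: x→r4, y→r4; r6: x→r4, y→r6.
Converting the expression M2 to a DFA (subset construction, then merging equivalent states) gives the minimal DFA with states {t0, t1, t2, t3, t4, t5, t6}, start state t0, accepting states {t5} and transitions t0: x→t1, y→t2; t1: x→t3, y→t4; t2: x→t5, y→t6; t3: x→t3, y→t2; t4: x→t5, y→t2; t5: x→t6, y→t6; t6: x→t6, y→t6.
Exploring the product automaton M1 × M2 from the start pair (r0, t0), following both machines on each input symbol, reaches 15 state pairs: (r0, t0), (r1, t1), (r2, t2), (r3, t3), (r4, t4), (r1, t5), (r4, t6), (r5, t3), (r6, t2), (r4, t5), (r4, t2), (r3, t6), (r4, t3), (r6, t6), (r5, t6).
M1 accepts in {r3, r5, r6} and M2 accepts in {t5}; no reachable pair has both components accepting, so no string drives both machines to acceptance simultaneously and L(M1) ∩ L(M2) = ∅.
So no string is accepted by both, and the intersection is empty.

Yes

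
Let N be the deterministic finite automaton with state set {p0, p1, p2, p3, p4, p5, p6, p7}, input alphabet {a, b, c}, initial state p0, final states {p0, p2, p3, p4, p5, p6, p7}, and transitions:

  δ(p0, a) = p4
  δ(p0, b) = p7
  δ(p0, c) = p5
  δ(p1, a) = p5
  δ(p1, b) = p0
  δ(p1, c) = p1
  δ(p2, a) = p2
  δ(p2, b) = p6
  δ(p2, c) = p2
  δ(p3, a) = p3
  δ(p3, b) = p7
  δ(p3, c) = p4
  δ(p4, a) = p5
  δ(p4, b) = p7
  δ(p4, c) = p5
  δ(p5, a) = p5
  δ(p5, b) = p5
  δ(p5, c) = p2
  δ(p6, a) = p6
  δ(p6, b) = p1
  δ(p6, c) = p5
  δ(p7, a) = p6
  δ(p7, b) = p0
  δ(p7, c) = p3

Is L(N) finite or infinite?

State p2 is reachable from the start and can reach an accepting state, and it lies on the cycle p2 → p2.
Traversing that cycle any number of times yields accepted strings of unbounded length, so the language is infinite.

infinite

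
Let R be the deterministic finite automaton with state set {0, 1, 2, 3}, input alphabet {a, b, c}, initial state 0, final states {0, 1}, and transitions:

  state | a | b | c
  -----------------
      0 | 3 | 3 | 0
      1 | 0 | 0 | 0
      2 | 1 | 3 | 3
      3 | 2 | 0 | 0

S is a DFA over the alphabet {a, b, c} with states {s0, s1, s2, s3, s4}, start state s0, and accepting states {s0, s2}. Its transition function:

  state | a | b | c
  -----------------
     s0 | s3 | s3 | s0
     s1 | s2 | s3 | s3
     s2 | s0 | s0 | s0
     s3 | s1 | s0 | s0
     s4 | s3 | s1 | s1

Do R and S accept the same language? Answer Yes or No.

Exploring the product automaton R × S from the start pair (0, s0), following both machines on each input symbol, reaches 4 state pairs: (0, s0), (3, s3), (2, s1), (1, s2).
R accepts in {0, 1} and S accepts in {s0, s2}. In every reachable pair the two components are either both accepting — (0, s0), (1, s2) — or both non-accepting, so no string is accepted by exactly one of the machines: L(R) \ L(S) and L(S) \ L(R) are both empty.
Hence every string is accepted by R iff it is accepted by S, and the two languages coincide.

Yes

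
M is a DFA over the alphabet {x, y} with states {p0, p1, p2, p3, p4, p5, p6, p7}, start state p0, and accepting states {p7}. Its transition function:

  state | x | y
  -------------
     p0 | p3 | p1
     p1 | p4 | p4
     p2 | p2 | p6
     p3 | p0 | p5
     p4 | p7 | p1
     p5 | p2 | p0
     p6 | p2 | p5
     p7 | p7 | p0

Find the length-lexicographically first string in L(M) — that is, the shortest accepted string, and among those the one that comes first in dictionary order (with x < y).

yxx

A breadth-first search from p0 reaches an accepting state first via the path p0 → p1 → p4 → p7 on input yxx.
No string of length < 3 is accepted (BFS exhausts all shorter strings without reaching an accepting state), and yxx is the lexicographically least accepting string of length 3.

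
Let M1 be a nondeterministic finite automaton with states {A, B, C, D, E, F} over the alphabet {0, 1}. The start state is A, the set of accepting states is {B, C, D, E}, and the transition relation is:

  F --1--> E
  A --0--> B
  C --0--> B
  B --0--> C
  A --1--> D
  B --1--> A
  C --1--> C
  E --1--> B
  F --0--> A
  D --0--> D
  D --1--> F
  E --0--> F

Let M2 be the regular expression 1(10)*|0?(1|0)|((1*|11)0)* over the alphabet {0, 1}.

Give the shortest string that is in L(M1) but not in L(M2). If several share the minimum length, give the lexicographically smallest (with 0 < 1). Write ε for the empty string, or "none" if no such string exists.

The string 001 is accepted by M1 but not by M2.
No shorter string lies in the difference, and 001 is the lexicographically first length-3 string in L(M1) \ L(M2).

001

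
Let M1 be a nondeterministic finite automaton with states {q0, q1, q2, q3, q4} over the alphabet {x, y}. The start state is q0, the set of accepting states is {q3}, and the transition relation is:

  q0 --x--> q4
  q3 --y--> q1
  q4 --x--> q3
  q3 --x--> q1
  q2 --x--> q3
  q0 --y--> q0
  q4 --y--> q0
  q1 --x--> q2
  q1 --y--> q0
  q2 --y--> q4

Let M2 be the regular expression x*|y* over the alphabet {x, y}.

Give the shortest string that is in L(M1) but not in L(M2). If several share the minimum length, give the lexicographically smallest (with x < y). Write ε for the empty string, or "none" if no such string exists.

The string yxx is accepted by M1 but not by M2.
No shorter string lies in the difference, and yxx is the lexicographically first length-3 string in L(M1) \ L(M2).

yxx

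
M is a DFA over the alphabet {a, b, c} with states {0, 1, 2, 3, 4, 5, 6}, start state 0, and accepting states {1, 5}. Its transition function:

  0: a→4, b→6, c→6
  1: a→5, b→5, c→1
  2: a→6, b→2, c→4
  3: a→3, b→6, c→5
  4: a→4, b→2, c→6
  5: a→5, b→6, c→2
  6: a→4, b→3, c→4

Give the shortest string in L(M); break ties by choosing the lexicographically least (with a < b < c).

A breadth-first search from 0 reaches an accepting state first via the path 0 → 6 → 3 → 5 on input bbc.
No string of length < 3 is accepted (BFS exhausts all shorter strings without reaching an accepting state), and bbc is the lexicographically least accepting string of length 3.

bbc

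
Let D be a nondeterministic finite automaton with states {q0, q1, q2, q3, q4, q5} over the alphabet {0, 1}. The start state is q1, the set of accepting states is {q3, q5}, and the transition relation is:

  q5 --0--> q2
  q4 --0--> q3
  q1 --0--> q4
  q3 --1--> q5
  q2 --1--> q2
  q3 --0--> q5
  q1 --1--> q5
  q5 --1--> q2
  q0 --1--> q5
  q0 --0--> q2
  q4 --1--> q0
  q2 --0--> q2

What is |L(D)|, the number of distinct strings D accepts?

5

The useful subgraph on states {q0, q1, q3, q4, q5} is acyclic, so L(D) is finite; the longest accepting path visits 4 useful states, giving maximum string length 3.
Counting accepting paths from q1 by length: 1 of length 1, 1 of length 2, 3 of length 3. Total 5.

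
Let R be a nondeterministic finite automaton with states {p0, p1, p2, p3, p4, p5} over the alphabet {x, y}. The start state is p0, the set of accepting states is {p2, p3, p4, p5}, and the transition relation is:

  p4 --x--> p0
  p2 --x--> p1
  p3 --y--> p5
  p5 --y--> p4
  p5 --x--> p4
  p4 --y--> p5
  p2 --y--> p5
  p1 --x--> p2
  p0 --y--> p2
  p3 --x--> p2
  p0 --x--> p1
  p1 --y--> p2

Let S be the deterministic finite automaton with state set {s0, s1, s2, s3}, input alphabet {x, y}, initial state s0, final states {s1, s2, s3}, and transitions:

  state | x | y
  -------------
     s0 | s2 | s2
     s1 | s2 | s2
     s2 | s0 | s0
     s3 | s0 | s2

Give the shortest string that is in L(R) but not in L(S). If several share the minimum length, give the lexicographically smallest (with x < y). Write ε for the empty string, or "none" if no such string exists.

xx

The string xx is accepted by R but not by S.
No shorter string lies in the difference, and xx is the lexicographically first length-2 string in L(R) \ L(S).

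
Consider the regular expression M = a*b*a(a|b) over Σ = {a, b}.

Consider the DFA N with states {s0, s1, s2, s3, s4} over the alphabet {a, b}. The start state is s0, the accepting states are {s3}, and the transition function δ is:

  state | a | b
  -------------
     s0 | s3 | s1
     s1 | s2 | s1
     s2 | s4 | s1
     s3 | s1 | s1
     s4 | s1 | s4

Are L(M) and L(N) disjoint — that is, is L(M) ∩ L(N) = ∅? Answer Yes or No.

Converting the expression M to a DFA (subset construction, then merging equivalent states) gives the minimal DFA with states {m0, m1, m2, m3, m4, m5, m6, m7}, start state m0, accepting states {m3, m4, m6} and transitions m0: a→m1, b→m2; m1: a→m3, b→m4; m2: a→m5, b→m2; m3: a→m3, b→m4; m4: a→m5, b→m2; m5: a→m6, b→m6; m6: a→m7, b→m7; m7: a→m7, b→m7.
Exploring the product automaton M × N from the start pair (m0, s0), following both machines on each input symbol, reaches 17 state pairs: (m0, s0), (m1, s3), (m2, s1), (m3, s1), (m4, s1), (m5, s2), (m3, s2), (m6, s4), (m6, s1), (m3, s4), (m7, s1), (m7, s4), (m7, s2), (m4, s4), (m5, s1), (m2, s4), (m6, s2).
M accepts in {m3, m4, m6} and N accepts in {s3}; no reachable pair has both components accepting, so no string drives both machines to acceptance simultaneously and L(M) ∩ L(N) = ∅.
So no string is accepted by both, and the intersection is empty.

Yes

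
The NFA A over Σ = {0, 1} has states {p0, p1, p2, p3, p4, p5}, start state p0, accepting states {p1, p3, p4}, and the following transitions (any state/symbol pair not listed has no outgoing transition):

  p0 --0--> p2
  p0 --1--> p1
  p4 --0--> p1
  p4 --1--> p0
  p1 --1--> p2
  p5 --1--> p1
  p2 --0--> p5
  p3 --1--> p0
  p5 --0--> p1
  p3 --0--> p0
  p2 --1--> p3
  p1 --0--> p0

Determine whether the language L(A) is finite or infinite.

infinite

State p0 is reachable from the start and can reach an accepting state, and it lies on the cycle p0 → p1 → p0.
Traversing that cycle any number of times yields accepted strings of unbounded length, so the language is infinite.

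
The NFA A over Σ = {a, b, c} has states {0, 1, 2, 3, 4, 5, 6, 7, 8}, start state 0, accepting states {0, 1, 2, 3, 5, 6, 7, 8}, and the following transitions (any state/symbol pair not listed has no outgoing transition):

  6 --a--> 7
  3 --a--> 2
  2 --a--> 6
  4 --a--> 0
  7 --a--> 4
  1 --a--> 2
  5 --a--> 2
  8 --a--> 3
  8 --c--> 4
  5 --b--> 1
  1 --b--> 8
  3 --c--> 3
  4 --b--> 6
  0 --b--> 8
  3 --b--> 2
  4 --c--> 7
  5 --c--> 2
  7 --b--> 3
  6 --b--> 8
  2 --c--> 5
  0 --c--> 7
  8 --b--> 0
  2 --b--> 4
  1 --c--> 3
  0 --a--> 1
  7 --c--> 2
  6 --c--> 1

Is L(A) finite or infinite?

State 0 is reachable from the start and can reach an accepting state, and it lies on the cycle 0 → 8 → 0.
Traversing that cycle any number of times yields accepted strings of unbounded length, so the language is infinite.

infinite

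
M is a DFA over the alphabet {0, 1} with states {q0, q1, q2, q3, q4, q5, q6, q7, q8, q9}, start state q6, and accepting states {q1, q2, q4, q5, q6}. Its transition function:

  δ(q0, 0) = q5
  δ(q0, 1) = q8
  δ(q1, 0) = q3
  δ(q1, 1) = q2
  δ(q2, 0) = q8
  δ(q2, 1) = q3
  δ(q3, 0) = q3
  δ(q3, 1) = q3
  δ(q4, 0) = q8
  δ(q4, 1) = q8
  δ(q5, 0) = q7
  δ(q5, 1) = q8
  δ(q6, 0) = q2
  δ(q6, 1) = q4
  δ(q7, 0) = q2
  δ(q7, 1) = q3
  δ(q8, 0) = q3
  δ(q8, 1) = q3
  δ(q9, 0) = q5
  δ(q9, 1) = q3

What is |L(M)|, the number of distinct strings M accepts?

3

The useful subgraph on states {q2, q4, q6} is acyclic, so L(M) is finite; the longest accepting path visits 2 useful states, giving maximum string length 1.
Counting accepting paths from q6 by length: 1 of length 0, 2 of length 1. Total 3.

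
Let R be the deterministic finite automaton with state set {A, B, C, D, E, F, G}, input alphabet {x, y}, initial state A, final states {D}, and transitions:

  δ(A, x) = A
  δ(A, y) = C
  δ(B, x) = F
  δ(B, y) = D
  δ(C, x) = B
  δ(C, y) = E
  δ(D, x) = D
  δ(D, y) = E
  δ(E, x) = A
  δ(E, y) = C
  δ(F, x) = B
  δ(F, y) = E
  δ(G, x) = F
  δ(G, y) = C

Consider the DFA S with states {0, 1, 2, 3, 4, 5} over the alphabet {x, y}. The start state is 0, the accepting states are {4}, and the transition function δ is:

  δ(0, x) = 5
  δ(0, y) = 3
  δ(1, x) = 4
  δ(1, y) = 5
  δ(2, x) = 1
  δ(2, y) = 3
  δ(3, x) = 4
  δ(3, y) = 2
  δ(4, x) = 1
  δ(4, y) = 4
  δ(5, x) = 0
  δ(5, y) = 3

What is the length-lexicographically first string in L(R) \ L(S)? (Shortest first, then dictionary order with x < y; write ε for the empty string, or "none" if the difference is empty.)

The string yxyx is accepted by R but not by S.
No shorter string lies in the difference, and yxyx is the lexicographically first length-4 string in L(R) \ L(S).

yxyx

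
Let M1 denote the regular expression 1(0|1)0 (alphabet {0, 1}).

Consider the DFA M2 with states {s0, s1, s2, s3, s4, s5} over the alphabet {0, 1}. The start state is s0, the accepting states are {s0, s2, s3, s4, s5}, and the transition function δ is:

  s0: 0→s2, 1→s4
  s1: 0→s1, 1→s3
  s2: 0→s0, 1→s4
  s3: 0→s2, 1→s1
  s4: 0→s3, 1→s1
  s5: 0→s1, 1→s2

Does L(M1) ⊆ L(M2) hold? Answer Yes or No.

The string 110 is in L(M1) but not in L(M2).
So L(M1) ⊄ L(M2).

No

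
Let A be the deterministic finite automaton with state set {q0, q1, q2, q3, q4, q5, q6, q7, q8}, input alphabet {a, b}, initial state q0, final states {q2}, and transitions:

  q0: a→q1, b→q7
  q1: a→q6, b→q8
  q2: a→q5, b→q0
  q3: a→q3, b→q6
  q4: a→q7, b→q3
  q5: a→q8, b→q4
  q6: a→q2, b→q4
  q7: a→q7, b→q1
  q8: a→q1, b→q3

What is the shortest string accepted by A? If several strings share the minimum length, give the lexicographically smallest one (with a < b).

aaa

A breadth-first search from q0 reaches an accepting state first via the path q0 → q1 → q6 → q2 on input aaa.
No string of length < 3 is accepted (BFS exhausts all shorter strings without reaching an accepting state), and aaa is the lexicographically least accepting string of length 3.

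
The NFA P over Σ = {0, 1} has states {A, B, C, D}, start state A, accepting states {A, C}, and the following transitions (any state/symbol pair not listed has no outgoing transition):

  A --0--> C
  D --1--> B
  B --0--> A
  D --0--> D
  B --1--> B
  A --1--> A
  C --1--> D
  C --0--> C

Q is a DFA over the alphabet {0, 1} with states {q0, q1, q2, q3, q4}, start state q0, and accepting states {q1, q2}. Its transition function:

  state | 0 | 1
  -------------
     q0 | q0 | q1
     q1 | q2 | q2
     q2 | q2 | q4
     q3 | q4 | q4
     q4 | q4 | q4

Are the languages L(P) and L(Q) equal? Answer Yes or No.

The empty string ε is accepted by P but rejected by Q.
So L(P) ≠ L(Q).

No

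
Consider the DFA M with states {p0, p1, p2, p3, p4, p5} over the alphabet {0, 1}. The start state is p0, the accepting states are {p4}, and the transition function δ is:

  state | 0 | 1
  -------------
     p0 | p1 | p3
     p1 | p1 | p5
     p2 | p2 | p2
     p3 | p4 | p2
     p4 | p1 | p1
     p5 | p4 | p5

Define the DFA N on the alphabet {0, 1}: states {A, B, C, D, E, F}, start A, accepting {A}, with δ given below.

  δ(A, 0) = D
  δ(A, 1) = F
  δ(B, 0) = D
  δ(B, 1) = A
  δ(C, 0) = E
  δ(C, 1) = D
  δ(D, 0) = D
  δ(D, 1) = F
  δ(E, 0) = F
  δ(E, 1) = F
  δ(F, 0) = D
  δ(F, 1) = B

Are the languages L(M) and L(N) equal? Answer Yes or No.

The string 10 is accepted by M but rejected by N.
So L(M) ≠ L(N).

No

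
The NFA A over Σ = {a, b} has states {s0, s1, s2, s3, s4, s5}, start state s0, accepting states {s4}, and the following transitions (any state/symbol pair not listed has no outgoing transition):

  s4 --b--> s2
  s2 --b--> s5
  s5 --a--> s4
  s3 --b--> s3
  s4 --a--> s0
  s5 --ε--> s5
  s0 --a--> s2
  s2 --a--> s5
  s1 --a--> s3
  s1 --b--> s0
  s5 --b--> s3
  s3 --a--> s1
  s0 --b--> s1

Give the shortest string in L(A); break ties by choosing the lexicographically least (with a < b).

aaa

A breadth-first search from s0 reaches an accepting state first via the path s0 → s2 → s5 → s4 on input aaa.
No string of length < 3 is accepted (BFS exhausts all shorter strings without reaching an accepting state), and aaa is the lexicographically least accepting string of length 3.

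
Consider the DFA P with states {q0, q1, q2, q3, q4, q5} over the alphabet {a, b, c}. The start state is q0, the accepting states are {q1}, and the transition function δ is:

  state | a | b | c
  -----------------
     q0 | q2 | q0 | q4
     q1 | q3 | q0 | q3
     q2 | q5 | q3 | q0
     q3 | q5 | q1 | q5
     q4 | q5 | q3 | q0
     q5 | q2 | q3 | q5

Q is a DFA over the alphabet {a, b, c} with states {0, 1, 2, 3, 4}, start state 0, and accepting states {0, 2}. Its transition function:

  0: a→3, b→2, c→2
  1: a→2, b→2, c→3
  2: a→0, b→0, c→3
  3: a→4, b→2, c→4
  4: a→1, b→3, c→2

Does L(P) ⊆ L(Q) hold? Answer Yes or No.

Yes

Exploring the product automaton P × Q from the start pair (q0, 0), following both machines on each input symbol, reaches 22 state pairs: (q0, 0), (q2, 3), (q0, 2), (q4, 2), (q5, 4), (q3, 2), (q0, 4), (q2, 0), (q4, 3), (q5, 0), (q3, 0), (q0, 3), (q2, 1), (q3, 3), (q5, 2), (q1, 0), (q5, 3), (q1, 2), (q2, 4), (q4, 4), (q5, 1), (q2, 2).
P accepts in {q1} and Q accepts in {0, 2}. The reachable pairs whose P-component is accepting are (q1, 0), (q1, 2); in each of them the Q-component is accepting too, so the product for L(P) \ L(Q) (P-component accepting, Q-component rejecting) has no reachable accepting pair and the difference is empty.
Hence every string in L(P) is also in L(Q).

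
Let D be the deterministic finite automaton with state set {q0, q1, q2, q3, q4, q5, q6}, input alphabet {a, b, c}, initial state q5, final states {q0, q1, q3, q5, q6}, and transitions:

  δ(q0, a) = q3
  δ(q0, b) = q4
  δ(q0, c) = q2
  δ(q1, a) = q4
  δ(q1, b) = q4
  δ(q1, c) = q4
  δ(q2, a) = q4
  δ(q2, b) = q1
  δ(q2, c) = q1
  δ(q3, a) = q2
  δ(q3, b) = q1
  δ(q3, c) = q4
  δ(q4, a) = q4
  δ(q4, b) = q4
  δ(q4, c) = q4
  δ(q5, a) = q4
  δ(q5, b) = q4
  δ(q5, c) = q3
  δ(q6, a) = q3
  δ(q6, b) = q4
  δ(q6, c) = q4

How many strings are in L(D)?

5

The useful subgraph on states {q1, q2, q3, q5} is acyclic, so L(D) is finite; the longest accepting path visits 4 useful states, giving maximum string length 3.
Counting accepting paths from q5 by length: 1 of length 0, 1 of length 1, 1 of length 2, 2 of length 3. Total 5.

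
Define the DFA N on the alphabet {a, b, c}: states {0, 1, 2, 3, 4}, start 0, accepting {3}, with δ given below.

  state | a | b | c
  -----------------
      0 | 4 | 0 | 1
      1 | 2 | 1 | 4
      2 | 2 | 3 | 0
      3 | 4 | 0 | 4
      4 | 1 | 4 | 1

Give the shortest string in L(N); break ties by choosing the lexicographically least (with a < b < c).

A breadth-first search from 0 reaches an accepting state first via the path 0 → 1 → 2 → 3 on input cab.
No string of length < 3 is accepted (BFS exhausts all shorter strings without reaching an accepting state), and cab is the lexicographically least accepting string of length 3.

cab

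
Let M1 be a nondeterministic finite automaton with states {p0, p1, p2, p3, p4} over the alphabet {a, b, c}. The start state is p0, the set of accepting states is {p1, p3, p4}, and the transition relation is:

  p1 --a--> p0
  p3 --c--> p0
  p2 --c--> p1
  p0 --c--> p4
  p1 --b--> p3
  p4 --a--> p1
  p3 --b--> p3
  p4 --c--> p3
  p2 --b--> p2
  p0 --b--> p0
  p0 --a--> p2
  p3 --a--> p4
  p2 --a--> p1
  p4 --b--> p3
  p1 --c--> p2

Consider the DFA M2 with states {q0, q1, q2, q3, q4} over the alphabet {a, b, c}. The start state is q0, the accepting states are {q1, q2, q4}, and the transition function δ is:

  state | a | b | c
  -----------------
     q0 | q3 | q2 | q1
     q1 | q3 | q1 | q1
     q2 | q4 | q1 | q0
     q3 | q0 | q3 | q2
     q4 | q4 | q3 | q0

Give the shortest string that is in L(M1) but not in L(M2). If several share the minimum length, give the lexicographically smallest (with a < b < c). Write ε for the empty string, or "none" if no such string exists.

The string aa is accepted by M1 but not by M2.
No shorter string lies in the difference, and aa is the lexicographically first length-2 string in L(M1) \ L(M2).

aa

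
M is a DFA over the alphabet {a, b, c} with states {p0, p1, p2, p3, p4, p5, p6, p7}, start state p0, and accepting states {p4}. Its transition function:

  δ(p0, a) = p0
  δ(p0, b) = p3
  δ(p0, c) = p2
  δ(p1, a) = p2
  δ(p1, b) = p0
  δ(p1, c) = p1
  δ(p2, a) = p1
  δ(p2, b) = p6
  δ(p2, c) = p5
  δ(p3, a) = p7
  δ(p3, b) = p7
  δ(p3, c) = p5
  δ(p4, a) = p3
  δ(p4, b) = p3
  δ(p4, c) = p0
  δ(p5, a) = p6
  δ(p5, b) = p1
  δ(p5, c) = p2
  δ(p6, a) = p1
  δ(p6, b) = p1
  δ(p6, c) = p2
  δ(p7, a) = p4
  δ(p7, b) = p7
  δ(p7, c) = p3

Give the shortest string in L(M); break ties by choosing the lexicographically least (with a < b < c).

baa

A breadth-first search from p0 reaches an accepting state first via the path p0 → p3 → p7 → p4 on input baa.
No string of length < 3 is accepted (BFS exhausts all shorter strings without reaching an accepting state), and baa is the lexicographically least accepting string of length 3.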